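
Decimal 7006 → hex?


Divide by 16 repeatedly:
7006 ÷ 16 = 437 remainder 14 (E)
437 ÷ 16 = 27 remainder 5 (5)
27 ÷ 16 = 1 remainder 11 (B)
1 ÷ 16 = 0 remainder 1 (1)
Reading remainders bottom-up:
= 0x1B5E


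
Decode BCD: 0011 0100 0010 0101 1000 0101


Each 4-bit group → digit:
  0011 → 3
  0100 → 4
  0010 → 2
  0101 → 5
  1000 → 8
  0101 → 5
= 342585


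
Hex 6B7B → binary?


Each hex digit → 4 binary bits:
  6 = 0110
  B = 1011
  7 = 0111
  B = 1011
Concatenate: 0110 1011 0111 1011
= 0110101101111011


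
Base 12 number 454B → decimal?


Positional values (base 12):
  B × 12^0 = 11 × 1 = 11
  4 × 12^1 = 4 × 12 = 48
  5 × 12^2 = 5 × 144 = 720
  4 × 12^3 = 4 × 1728 = 6912
Sum = 11 + 48 + 720 + 6912
= 7691


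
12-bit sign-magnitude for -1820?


Sign bit: 1 (negative)
Magnitude: 1820 = 11100011100
= 111100011100


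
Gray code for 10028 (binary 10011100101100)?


Binary: 10011100101100
Gray code: G = B XOR (B >> 1)
B >> 1 = 01001110010110
10011100101100 XOR 01001110010110:
  1 XOR 0 = 1
  0 XOR 1 = 1
  0 XOR 0 = 0
  1 XOR 0 = 1
  1 XOR 1 = 0
  1 XOR 1 = 0
  0 XOR 1 = 1
  0 XOR 0 = 0
  1 XOR 0 = 1
  0 XOR 1 = 1
  1 XOR 0 = 1
  1 XOR 1 = 0
  0 XOR 1 = 1
  0 XOR 0 = 0
= 11010010111010


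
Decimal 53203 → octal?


Divide by 8 repeatedly:
53203 ÷ 8 = 6650 remainder 3
6650 ÷ 8 = 831 remainder 2
831 ÷ 8 = 103 remainder 7
103 ÷ 8 = 12 remainder 7
12 ÷ 8 = 1 remainder 4
1 ÷ 8 = 0 remainder 1
Reading remainders bottom-up:
= 0o147723


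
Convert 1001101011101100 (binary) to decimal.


Positional values:
Bit 2: 1 × 2^2 = 4
Bit 3: 1 × 2^3 = 8
Bit 5: 1 × 2^5 = 32
Bit 6: 1 × 2^6 = 64
Bit 7: 1 × 2^7 = 128
Bit 9: 1 × 2^9 = 512
Bit 11: 1 × 2^11 = 2048
Bit 12: 1 × 2^12 = 4096
Bit 15: 1 × 2^15 = 32768
Sum = 4 + 8 + 32 + 64 + 128 + 512 + 2048 + 4096 + 32768
= 39660


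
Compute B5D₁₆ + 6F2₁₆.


Align and add column by column (LSB to MSB, each column mod 16 with carry):
  0B5D
+ 06F2
  ----
  col 0: D(13) + 2(2) + 0 (carry in) = 15 → F(15), carry out 0
  col 1: 5(5) + F(15) + 0 (carry in) = 20 → 4(4), carry out 1
  col 2: B(11) + 6(6) + 1 (carry in) = 18 → 2(2), carry out 1
  col 3: 0(0) + 0(0) + 1 (carry in) = 1 → 1(1), carry out 0
Reading digits MSB→LSB: 124F
Strip leading zeros: 124F
= 0x124F


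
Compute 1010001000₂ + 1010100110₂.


Align and add column by column (LSB to MSB, carry propagating):
  01010001000
+ 01010100110
  -----------
  col 0: 0 + 0 + 0 (carry in) = 0 → bit 0, carry out 0
  col 1: 0 + 1 + 0 (carry in) = 1 → bit 1, carry out 0
  col 2: 0 + 1 + 0 (carry in) = 1 → bit 1, carry out 0
  col 3: 1 + 0 + 0 (carry in) = 1 → bit 1, carry out 0
  col 4: 0 + 0 + 0 (carry in) = 0 → bit 0, carry out 0
  col 5: 0 + 1 + 0 (carry in) = 1 → bit 1, carry out 0
  col 6: 0 + 0 + 0 (carry in) = 0 → bit 0, carry out 0
  col 7: 1 + 1 + 0 (carry in) = 2 → bit 0, carry out 1
  col 8: 0 + 0 + 1 (carry in) = 1 → bit 1, carry out 0
  col 9: 1 + 1 + 0 (carry in) = 2 → bit 0, carry out 1
  col 10: 0 + 0 + 1 (carry in) = 1 → bit 1, carry out 0
Reading bits MSB→LSB: 10100101110
Strip leading zeros: 10100101110
= 10100101110


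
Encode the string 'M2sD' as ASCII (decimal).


String: 'M2sD'  (4 characters)
Per-character ASCII lookup:
  'M': uppercase starts at 65: 'M' = 65 + 12 = 77
  '2': digits start at 48: '2' = 48 + 2 = 50
  's': lowercase starts at 97: 's' = 97 + 18 = 115
  'D': uppercase starts at 65: 'D' = 65 + 3 = 68
= 77 50 115 68


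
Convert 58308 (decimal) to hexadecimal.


Divide by 16 repeatedly:
58308 ÷ 16 = 3644 remainder 4 (4)
3644 ÷ 16 = 227 remainder 12 (C)
227 ÷ 16 = 14 remainder 3 (3)
14 ÷ 16 = 0 remainder 14 (E)
Reading remainders bottom-up:
= 0xE3C4


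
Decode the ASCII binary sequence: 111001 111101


Codes (binary): 111001 111101
Per-code ASCII lookup:
  111001 = 57  (range 48-57: digits, 57 - 48 = 9) → '9'
  111101 = 61  (special character) → '='
= '9='


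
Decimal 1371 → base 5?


Divide by 5 repeatedly:
1371 ÷ 5 = 274 remainder 1
274 ÷ 5 = 54 remainder 4
54 ÷ 5 = 10 remainder 4
10 ÷ 5 = 2 remainder 0
2 ÷ 5 = 0 remainder 2
Reading remainders bottom-up:
= 20441


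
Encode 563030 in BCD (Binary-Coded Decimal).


Each digit → 4-bit binary:
  5 → 0101
  6 → 0110
  3 → 0011
  0 → 0000
  3 → 0011
  0 → 0000
= 0101 0110 0011 0000 0011 0000


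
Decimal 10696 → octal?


Divide by 8 repeatedly:
10696 ÷ 8 = 1337 remainder 0
1337 ÷ 8 = 167 remainder 1
167 ÷ 8 = 20 remainder 7
20 ÷ 8 = 2 remainder 4
2 ÷ 8 = 0 remainder 2
Reading remainders bottom-up:
= 0o24710


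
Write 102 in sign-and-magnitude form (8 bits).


Sign bit: 0 (positive)
Magnitude: 102 = 1100110
= 01100110


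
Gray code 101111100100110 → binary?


Gray code: 101111100100110
MSB stays the same: 1
Each subsequent bit = prev_binary XOR current_gray:
  B[1] = 1 XOR 0 = 1
  B[2] = 1 XOR 1 = 0
  B[3] = 0 XOR 1 = 1
  B[4] = 1 XOR 1 = 0
  B[5] = 0 XOR 1 = 1
  B[6] = 1 XOR 1 = 0
  B[7] = 0 XOR 0 = 0
  B[8] = 0 XOR 0 = 0
  B[9] = 0 XOR 1 = 1
  B[10] = 1 XOR 0 = 1
  B[11] = 1 XOR 0 = 1
  B[12] = 1 XOR 1 = 0
  B[13] = 0 XOR 1 = 1
  B[14] = 1 XOR 0 = 1
= 110101000111011 (27195 decimal)


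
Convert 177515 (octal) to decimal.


Positional values:
Position 0: 5 × 8^0 = 5
Position 1: 1 × 8^1 = 8
Position 2: 5 × 8^2 = 320
Position 3: 7 × 8^3 = 3584
Position 4: 7 × 8^4 = 28672
Position 5: 1 × 8^5 = 32768
Sum = 5 + 8 + 320 + 3584 + 28672 + 32768
= 65357


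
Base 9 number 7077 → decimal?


Positional values (base 9):
  7 × 9^0 = 7 × 1 = 7
  7 × 9^1 = 7 × 9 = 63
  0 × 9^2 = 0 × 81 = 0
  7 × 9^3 = 7 × 729 = 5103
Sum = 7 + 63 + 0 + 5103
= 5173


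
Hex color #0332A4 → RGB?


Hex: #0332A4
R = 03₁₆ = 3
G = 32₁₆ = 50
B = A4₁₆ = 164
= RGB(3, 50, 164)


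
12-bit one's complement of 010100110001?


Original: 010100110001
Invert all bits:
  bit 0: 0 → 1
  bit 1: 1 → 0
  bit 2: 0 → 1
  bit 3: 1 → 0
  bit 4: 0 → 1
  bit 5: 0 → 1
  bit 6: 1 → 0
  bit 7: 1 → 0
  bit 8: 0 → 1
  bit 9: 0 → 1
  bit 10: 0 → 1
  bit 11: 1 → 0
= 101011001110


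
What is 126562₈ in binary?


Each octal digit → 3 binary bits:
  1 = 001
  2 = 010
  6 = 110
  5 = 101
  6 = 110
  2 = 010
Concatenate: 001 010 110 101 110 010
= 001010110101110010


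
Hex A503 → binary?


Each hex digit → 4 binary bits:
  A = 1010
  5 = 0101
  0 = 0000
  3 = 0011
Concatenate: 1010 0101 0000 0011
= 1010010100000011


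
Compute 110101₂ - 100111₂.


Align and subtract column by column (LSB to MSB, borrowing when needed):
  110101
- 100111
  ------
  col 0: (1 - 0 borrow-in) - 1 → 1 - 1 = 0, borrow out 0
  col 1: (0 - 0 borrow-in) - 1 → borrow from next column: (0+2) - 1 = 1, borrow out 1
  col 2: (1 - 1 borrow-in) - 1 → borrow from next column: (0+2) - 1 = 1, borrow out 1
  col 3: (0 - 1 borrow-in) - 0 → borrow from next column: (-1+2) - 0 = 1, borrow out 1
  col 4: (1 - 1 borrow-in) - 0 → 0 - 0 = 0, borrow out 0
  col 5: (1 - 0 borrow-in) - 1 → 1 - 1 = 0, borrow out 0
Reading bits MSB→LSB: 001110
Strip leading zeros: 1110
= 1110


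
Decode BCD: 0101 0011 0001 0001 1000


Each 4-bit group → digit:
  0101 → 5
  0011 → 3
  0001 → 1
  0001 → 1
  1000 → 8
= 53118


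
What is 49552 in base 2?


Divide by 2 repeatedly:
49552 ÷ 2 = 24776 remainder 0
24776 ÷ 2 = 12388 remainder 0
12388 ÷ 2 = 6194 remainder 0
6194 ÷ 2 = 3097 remainder 0
3097 ÷ 2 = 1548 remainder 1
1548 ÷ 2 = 774 remainder 0
774 ÷ 2 = 387 remainder 0
387 ÷ 2 = 193 remainder 1
193 ÷ 2 = 96 remainder 1
96 ÷ 2 = 48 remainder 0
48 ÷ 2 = 24 remainder 0
24 ÷ 2 = 12 remainder 0
12 ÷ 2 = 6 remainder 0
6 ÷ 2 = 3 remainder 0
3 ÷ 2 = 1 remainder 1
1 ÷ 2 = 0 remainder 1
Reading remainders bottom-up:
= 1100000110010000


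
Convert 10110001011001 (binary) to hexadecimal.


Group into 4-bit nibbles: 0010110001011001
  0010 = 2
  1100 = C
  0101 = 5
  1001 = 9
= 0x2C59


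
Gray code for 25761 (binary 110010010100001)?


Binary: 110010010100001
Gray code: G = B XOR (B >> 1)
B >> 1 = 011001001010000
110010010100001 XOR 011001001010000:
  1 XOR 0 = 1
  1 XOR 1 = 0
  0 XOR 1 = 1
  0 XOR 0 = 0
  1 XOR 0 = 1
  0 XOR 1 = 1
  0 XOR 0 = 0
  1 XOR 0 = 1
  0 XOR 1 = 1
  1 XOR 0 = 1
  0 XOR 1 = 1
  0 XOR 0 = 0
  0 XOR 0 = 0
  0 XOR 0 = 0
  1 XOR 0 = 1
= 101011011110001


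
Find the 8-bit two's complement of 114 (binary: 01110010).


Original: 01110010
Step 1 - Invert all bits: 10001101
Step 2 - Add 1: 10001101 + 1
= 10001110 (represents -114)


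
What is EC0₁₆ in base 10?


Positional values:
Position 0: 0 × 16^0 = 0 × 1 = 0
Position 1: C × 16^1 = 12 × 16 = 192
Position 2: E × 16^2 = 14 × 256 = 3584
Sum = 0 + 192 + 3584
= 3776


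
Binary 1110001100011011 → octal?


Group into 3-bit groups: 001110001100011011
  001 = 1
  110 = 6
  001 = 1
  100 = 4
  011 = 3
  011 = 3
= 0o161433


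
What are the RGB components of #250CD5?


Hex: #250CD5
R = 25₁₆ = 37
G = 0C₁₆ = 12
B = D5₁₆ = 213
= RGB(37, 12, 213)


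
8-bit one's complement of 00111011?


Original: 00111011
Invert all bits:
  bit 0: 0 → 1
  bit 1: 0 → 1
  bit 2: 1 → 0
  bit 3: 1 → 0
  bit 4: 1 → 0
  bit 5: 0 → 1
  bit 6: 1 → 0
  bit 7: 1 → 0
= 11000100


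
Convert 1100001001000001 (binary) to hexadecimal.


Group into 4-bit nibbles: 1100001001000001
  1100 = C
  0010 = 2
  0100 = 4
  0001 = 1
= 0xC241


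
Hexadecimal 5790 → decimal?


Positional values:
Position 0: 0 × 16^0 = 0 × 1 = 0
Position 1: 9 × 16^1 = 9 × 16 = 144
Position 2: 7 × 16^2 = 7 × 256 = 1792
Position 3: 5 × 16^3 = 5 × 4096 = 20480
Sum = 0 + 144 + 1792 + 20480
= 22416


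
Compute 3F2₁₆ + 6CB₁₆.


Align and add column by column (LSB to MSB, each column mod 16 with carry):
  03F2
+ 06CB
  ----
  col 0: 2(2) + B(11) + 0 (carry in) = 13 → D(13), carry out 0
  col 1: F(15) + C(12) + 0 (carry in) = 27 → B(11), carry out 1
  col 2: 3(3) + 6(6) + 1 (carry in) = 10 → A(10), carry out 0
  col 3: 0(0) + 0(0) + 0 (carry in) = 0 → 0(0), carry out 0
Reading digits MSB→LSB: 0ABD
Strip leading zeros: ABD
= 0xABD


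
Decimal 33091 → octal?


Divide by 8 repeatedly:
33091 ÷ 8 = 4136 remainder 3
4136 ÷ 8 = 517 remainder 0
517 ÷ 8 = 64 remainder 5
64 ÷ 8 = 8 remainder 0
8 ÷ 8 = 1 remainder 0
1 ÷ 8 = 0 remainder 1
Reading remainders bottom-up:
= 0o100503


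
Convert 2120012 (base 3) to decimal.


Positional values (base 3):
  2 × 3^0 = 2 × 1 = 2
  1 × 3^1 = 1 × 3 = 3
  0 × 3^2 = 0 × 9 = 0
  0 × 3^3 = 0 × 27 = 0
  2 × 3^4 = 2 × 81 = 162
  1 × 3^5 = 1 × 243 = 243
  2 × 3^6 = 2 × 729 = 1458
Sum = 2 + 3 + 0 + 0 + 162 + 243 + 1458
= 1868


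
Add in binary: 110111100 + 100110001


Align and add column by column (LSB to MSB, carry propagating):
  0110111100
+ 0100110001
  ----------
  col 0: 0 + 1 + 0 (carry in) = 1 → bit 1, carry out 0
  col 1: 0 + 0 + 0 (carry in) = 0 → bit 0, carry out 0
  col 2: 1 + 0 + 0 (carry in) = 1 → bit 1, carry out 0
  col 3: 1 + 0 + 0 (carry in) = 1 → bit 1, carry out 0
  col 4: 1 + 1 + 0 (carry in) = 2 → bit 0, carry out 1
  col 5: 1 + 1 + 1 (carry in) = 3 → bit 1, carry out 1
  col 6: 0 + 0 + 1 (carry in) = 1 → bit 1, carry out 0
  col 7: 1 + 0 + 0 (carry in) = 1 → bit 1, carry out 0
  col 8: 1 + 1 + 0 (carry in) = 2 → bit 0, carry out 1
  col 9: 0 + 0 + 1 (carry in) = 1 → bit 1, carry out 0
Reading bits MSB→LSB: 1011101101
Strip leading zeros: 1011101101
= 1011101101


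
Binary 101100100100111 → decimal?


Positional values:
Bit 0: 1 × 2^0 = 1
Bit 1: 1 × 2^1 = 2
Bit 2: 1 × 2^2 = 4
Bit 5: 1 × 2^5 = 32
Bit 8: 1 × 2^8 = 256
Bit 11: 1 × 2^11 = 2048
Bit 12: 1 × 2^12 = 4096
Bit 14: 1 × 2^14 = 16384
Sum = 1 + 2 + 4 + 32 + 256 + 2048 + 4096 + 16384
= 22823


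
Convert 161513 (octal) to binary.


Each octal digit → 3 binary bits:
  1 = 001
  6 = 110
  1 = 001
  5 = 101
  1 = 001
  3 = 011
Concatenate: 001 110 001 101 001 011
= 001110001101001011


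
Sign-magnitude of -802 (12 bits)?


Sign bit: 1 (negative)
Magnitude: 802 = 01100100010
= 101100100010


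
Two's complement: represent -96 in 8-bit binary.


Original: 01100000
Step 1 - Invert all bits: 10011111
Step 2 - Add 1: 10011111 + 1
= 10100000 (represents -96)


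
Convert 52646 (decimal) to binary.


Divide by 2 repeatedly:
52646 ÷ 2 = 26323 remainder 0
26323 ÷ 2 = 13161 remainder 1
13161 ÷ 2 = 6580 remainder 1
6580 ÷ 2 = 3290 remainder 0
3290 ÷ 2 = 1645 remainder 0
1645 ÷ 2 = 822 remainder 1
822 ÷ 2 = 411 remainder 0
411 ÷ 2 = 205 remainder 1
205 ÷ 2 = 102 remainder 1
102 ÷ 2 = 51 remainder 0
51 ÷ 2 = 25 remainder 1
25 ÷ 2 = 12 remainder 1
12 ÷ 2 = 6 remainder 0
6 ÷ 2 = 3 remainder 0
3 ÷ 2 = 1 remainder 1
1 ÷ 2 = 0 remainder 1
Reading remainders bottom-up:
= 1100110110100110


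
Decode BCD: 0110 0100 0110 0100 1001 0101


Each 4-bit group → digit:
  0110 → 6
  0100 → 4
  0110 → 6
  0100 → 4
  1001 → 9
  0101 → 5
= 646495


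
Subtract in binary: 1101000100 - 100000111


Align and subtract column by column (LSB to MSB, borrowing when needed):
  1101000100
- 0100000111
  ----------
  col 0: (0 - 0 borrow-in) - 1 → borrow from next column: (0+2) - 1 = 1, borrow out 1
  col 1: (0 - 1 borrow-in) - 1 → borrow from next column: (-1+2) - 1 = 0, borrow out 1
  col 2: (1 - 1 borrow-in) - 1 → borrow from next column: (0+2) - 1 = 1, borrow out 1
  col 3: (0 - 1 borrow-in) - 0 → borrow from next column: (-1+2) - 0 = 1, borrow out 1
  col 4: (0 - 1 borrow-in) - 0 → borrow from next column: (-1+2) - 0 = 1, borrow out 1
  col 5: (0 - 1 borrow-in) - 0 → borrow from next column: (-1+2) - 0 = 1, borrow out 1
  col 6: (1 - 1 borrow-in) - 0 → 0 - 0 = 0, borrow out 0
  col 7: (0 - 0 borrow-in) - 0 → 0 - 0 = 0, borrow out 0
  col 8: (1 - 0 borrow-in) - 1 → 1 - 1 = 0, borrow out 0
  col 9: (1 - 0 borrow-in) - 0 → 1 - 0 = 1, borrow out 0
Reading bits MSB→LSB: 1000111101
Strip leading zeros: 1000111101
= 1000111101


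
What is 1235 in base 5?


Divide by 5 repeatedly:
1235 ÷ 5 = 247 remainder 0
247 ÷ 5 = 49 remainder 2
49 ÷ 5 = 9 remainder 4
9 ÷ 5 = 1 remainder 4
1 ÷ 5 = 0 remainder 1
Reading remainders bottom-up:
= 14420


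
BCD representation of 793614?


Each digit → 4-bit binary:
  7 → 0111
  9 → 1001
  3 → 0011
  6 → 0110
  1 → 0001
  4 → 0100
= 0111 1001 0011 0110 0001 0100


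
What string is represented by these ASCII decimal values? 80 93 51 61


Codes (decimal): 80 93 51 61
Per-code ASCII lookup:
  80  (range 65-90: uppercase, 80 - 65 = 15) → 'P'
  93  (special character) → ']'
  51  (range 48-57: digits, 51 - 48 = 3) → '3'
  61  (special character) → '='
= 'P]3='


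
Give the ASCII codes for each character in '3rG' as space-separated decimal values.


String: '3rG'  (3 characters)
Per-character ASCII lookup:
  '3': digits start at 48: '3' = 48 + 3 = 51
  'r': lowercase starts at 97: 'r' = 97 + 17 = 114
  'G': uppercase starts at 65: 'G' = 65 + 6 = 71
= 51 114 71


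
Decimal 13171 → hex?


Divide by 16 repeatedly:
13171 ÷ 16 = 823 remainder 3 (3)
823 ÷ 16 = 51 remainder 7 (7)
51 ÷ 16 = 3 remainder 3 (3)
3 ÷ 16 = 0 remainder 3 (3)
Reading remainders bottom-up:
= 0x3373


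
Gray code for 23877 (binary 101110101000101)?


Binary: 101110101000101
Gray code: G = B XOR (B >> 1)
B >> 1 = 010111010100010
101110101000101 XOR 010111010100010:
  1 XOR 0 = 1
  0 XOR 1 = 1
  1 XOR 0 = 1
  1 XOR 1 = 0
  1 XOR 1 = 0
  0 XOR 1 = 1
  1 XOR 0 = 1
  0 XOR 1 = 1
  1 XOR 0 = 1
  0 XOR 1 = 1
  0 XOR 0 = 0
  0 XOR 0 = 0
  1 XOR 0 = 1
  0 XOR 1 = 1
  1 XOR 0 = 1
= 111001111100111


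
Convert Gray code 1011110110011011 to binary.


Gray code: 1011110110011011
MSB stays the same: 1
Each subsequent bit = prev_binary XOR current_gray:
  B[1] = 1 XOR 0 = 1
  B[2] = 1 XOR 1 = 0
  B[3] = 0 XOR 1 = 1
  B[4] = 1 XOR 1 = 0
  B[5] = 0 XOR 1 = 1
  B[6] = 1 XOR 0 = 1
  B[7] = 1 XOR 1 = 0
  B[8] = 0 XOR 1 = 1
  B[9] = 1 XOR 0 = 1
  B[10] = 1 XOR 0 = 1
  B[11] = 1 XOR 1 = 0
  B[12] = 0 XOR 1 = 1
  B[13] = 1 XOR 0 = 1
  B[14] = 1 XOR 1 = 0
  B[15] = 0 XOR 1 = 1
= 1101011011101101 (55021 decimal)


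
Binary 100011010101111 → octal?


Group into 3-bit groups: 100011010101111
  100 = 4
  011 = 3
  010 = 2
  101 = 5
  111 = 7
= 0o43257


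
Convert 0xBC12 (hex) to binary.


Each hex digit → 4 binary bits:
  B = 1011
  C = 1100
  1 = 0001
  2 = 0010
Concatenate: 1011 1100 0001 0010
= 1011110000010010


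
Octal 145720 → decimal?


Positional values:
Position 0: 0 × 8^0 = 0
Position 1: 2 × 8^1 = 16
Position 2: 7 × 8^2 = 448
Position 3: 5 × 8^3 = 2560
Position 4: 4 × 8^4 = 16384
Position 5: 1 × 8^5 = 32768
Sum = 0 + 16 + 448 + 2560 + 16384 + 32768
= 52176


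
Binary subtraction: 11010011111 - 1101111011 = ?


Align and subtract column by column (LSB to MSB, borrowing when needed):
  11010011111
- 01101111011
  -----------
  col 0: (1 - 0 borrow-in) - 1 → 1 - 1 = 0, borrow out 0
  col 1: (1 - 0 borrow-in) - 1 → 1 - 1 = 0, borrow out 0
  col 2: (1 - 0 borrow-in) - 0 → 1 - 0 = 1, borrow out 0
  col 3: (1 - 0 borrow-in) - 1 → 1 - 1 = 0, borrow out 0
  col 4: (1 - 0 borrow-in) - 1 → 1 - 1 = 0, borrow out 0
  col 5: (0 - 0 borrow-in) - 1 → borrow from next column: (0+2) - 1 = 1, borrow out 1
  col 6: (0 - 1 borrow-in) - 1 → borrow from next column: (-1+2) - 1 = 0, borrow out 1
  col 7: (1 - 1 borrow-in) - 0 → 0 - 0 = 0, borrow out 0
  col 8: (0 - 0 borrow-in) - 1 → borrow from next column: (0+2) - 1 = 1, borrow out 1
  col 9: (1 - 1 borrow-in) - 1 → borrow from next column: (0+2) - 1 = 1, borrow out 1
  col 10: (1 - 1 borrow-in) - 0 → 0 - 0 = 0, borrow out 0
Reading bits MSB→LSB: 01100100100
Strip leading zeros: 1100100100
= 1100100100


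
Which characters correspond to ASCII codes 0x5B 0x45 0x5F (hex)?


Codes (hex): 0x5B 0x45 0x5F
Per-code ASCII lookup:
  0x5B = 91  (special character) → '['
  0x45 = 69  (range 65-90: uppercase, 69 - 65 = 4) → 'E'
  0x5F = 95  (special character) → '_'
= '[E_'


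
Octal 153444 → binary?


Each octal digit → 3 binary bits:
  1 = 001
  5 = 101
  3 = 011
  4 = 100
  4 = 100
  4 = 100
Concatenate: 001 101 011 100 100 100
= 001101011100100100


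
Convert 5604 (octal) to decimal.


Positional values:
Position 0: 4 × 8^0 = 4
Position 1: 0 × 8^1 = 0
Position 2: 6 × 8^2 = 384
Position 3: 5 × 8^3 = 2560
Sum = 4 + 0 + 384 + 2560
= 2948


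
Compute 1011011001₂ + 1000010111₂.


Align and add column by column (LSB to MSB, carry propagating):
  01011011001
+ 01000010111
  -----------
  col 0: 1 + 1 + 0 (carry in) = 2 → bit 0, carry out 1
  col 1: 0 + 1 + 1 (carry in) = 2 → bit 0, carry out 1
  col 2: 0 + 1 + 1 (carry in) = 2 → bit 0, carry out 1
  col 3: 1 + 0 + 1 (carry in) = 2 → bit 0, carry out 1
  col 4: 1 + 1 + 1 (carry in) = 3 → bit 1, carry out 1
  col 5: 0 + 0 + 1 (carry in) = 1 → bit 1, carry out 0
  col 6: 1 + 0 + 0 (carry in) = 1 → bit 1, carry out 0
  col 7: 1 + 0 + 0 (carry in) = 1 → bit 1, carry out 0
  col 8: 0 + 0 + 0 (carry in) = 0 → bit 0, carry out 0
  col 9: 1 + 1 + 0 (carry in) = 2 → bit 0, carry out 1
  col 10: 0 + 0 + 1 (carry in) = 1 → bit 1, carry out 0
Reading bits MSB→LSB: 10011110000
Strip leading zeros: 10011110000
= 10011110000


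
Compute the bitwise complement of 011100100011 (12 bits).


Original: 011100100011
Invert all bits:
  bit 0: 0 → 1
  bit 1: 1 → 0
  bit 2: 1 → 0
  bit 3: 1 → 0
  bit 4: 0 → 1
  bit 5: 0 → 1
  bit 6: 1 → 0
  bit 7: 0 → 1
  bit 8: 0 → 1
  bit 9: 0 → 1
  bit 10: 1 → 0
  bit 11: 1 → 0
= 100011011100


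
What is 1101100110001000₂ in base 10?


Positional values:
Bit 3: 1 × 2^3 = 8
Bit 7: 1 × 2^7 = 128
Bit 8: 1 × 2^8 = 256
Bit 11: 1 × 2^11 = 2048
Bit 12: 1 × 2^12 = 4096
Bit 14: 1 × 2^14 = 16384
Bit 15: 1 × 2^15 = 32768
Sum = 8 + 128 + 256 + 2048 + 4096 + 16384 + 32768
= 55688


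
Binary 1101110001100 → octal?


Group into 3-bit groups: 001101110001100
  001 = 1
  101 = 5
  110 = 6
  001 = 1
  100 = 4
= 0o15614


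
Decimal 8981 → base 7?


Divide by 7 repeatedly:
8981 ÷ 7 = 1283 remainder 0
1283 ÷ 7 = 183 remainder 2
183 ÷ 7 = 26 remainder 1
26 ÷ 7 = 3 remainder 5
3 ÷ 7 = 0 remainder 3
Reading remainders bottom-up:
= 35120


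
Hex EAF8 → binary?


Each hex digit → 4 binary bits:
  E = 1110
  A = 1010
  F = 1111
  8 = 1000
Concatenate: 1110 1010 1111 1000
= 1110101011111000


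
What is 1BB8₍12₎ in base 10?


Positional values (base 12):
  8 × 12^0 = 8 × 1 = 8
  B × 12^1 = 11 × 12 = 132
  B × 12^2 = 11 × 144 = 1584
  1 × 12^3 = 1 × 1728 = 1728
Sum = 8 + 132 + 1584 + 1728
= 3452


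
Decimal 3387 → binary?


Divide by 2 repeatedly:
3387 ÷ 2 = 1693 remainder 1
1693 ÷ 2 = 846 remainder 1
846 ÷ 2 = 423 remainder 0
423 ÷ 2 = 211 remainder 1
211 ÷ 2 = 105 remainder 1
105 ÷ 2 = 52 remainder 1
52 ÷ 2 = 26 remainder 0
26 ÷ 2 = 13 remainder 0
13 ÷ 2 = 6 remainder 1
6 ÷ 2 = 3 remainder 0
3 ÷ 2 = 1 remainder 1
1 ÷ 2 = 0 remainder 1
Reading remainders bottom-up:
= 110100111011


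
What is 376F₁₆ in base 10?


Positional values:
Position 0: F × 16^0 = 15 × 1 = 15
Position 1: 6 × 16^1 = 6 × 16 = 96
Position 2: 7 × 16^2 = 7 × 256 = 1792
Position 3: 3 × 16^3 = 3 × 4096 = 12288
Sum = 15 + 96 + 1792 + 12288
= 14191


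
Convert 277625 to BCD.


Each digit → 4-bit binary:
  2 → 0010
  7 → 0111
  7 → 0111
  6 → 0110
  2 → 0010
  5 → 0101
= 0010 0111 0111 0110 0010 0101


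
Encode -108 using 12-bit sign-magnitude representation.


Sign bit: 1 (negative)
Magnitude: 108 = 00001101100
= 100001101100


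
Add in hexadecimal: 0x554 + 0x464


Align and add column by column (LSB to MSB, each column mod 16 with carry):
  0554
+ 0464
  ----
  col 0: 4(4) + 4(4) + 0 (carry in) = 8 → 8(8), carry out 0
  col 1: 5(5) + 6(6) + 0 (carry in) = 11 → B(11), carry out 0
  col 2: 5(5) + 4(4) + 0 (carry in) = 9 → 9(9), carry out 0
  col 3: 0(0) + 0(0) + 0 (carry in) = 0 → 0(0), carry out 0
Reading digits MSB→LSB: 09B8
Strip leading zeros: 9B8
= 0x9B8


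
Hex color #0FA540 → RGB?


Hex: #0FA540
R = 0F₁₆ = 15
G = A5₁₆ = 165
B = 40₁₆ = 64
= RGB(15, 165, 64)


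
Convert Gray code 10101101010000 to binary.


Gray code: 10101101010000
MSB stays the same: 1
Each subsequent bit = prev_binary XOR current_gray:
  B[1] = 1 XOR 0 = 1
  B[2] = 1 XOR 1 = 0
  B[3] = 0 XOR 0 = 0
  B[4] = 0 XOR 1 = 1
  B[5] = 1 XOR 1 = 0
  B[6] = 0 XOR 0 = 0
  B[7] = 0 XOR 1 = 1
  B[8] = 1 XOR 0 = 1
  B[9] = 1 XOR 1 = 0
  B[10] = 0 XOR 0 = 0
  B[11] = 0 XOR 0 = 0
  B[12] = 0 XOR 0 = 0
  B[13] = 0 XOR 0 = 0
= 11001001100000 (12896 decimal)


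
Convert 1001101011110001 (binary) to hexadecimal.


Group into 4-bit nibbles: 1001101011110001
  1001 = 9
  1010 = A
  1111 = F
  0001 = 1
= 0x9AF1


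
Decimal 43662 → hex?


Divide by 16 repeatedly:
43662 ÷ 16 = 2728 remainder 14 (E)
2728 ÷ 16 = 170 remainder 8 (8)
170 ÷ 16 = 10 remainder 10 (A)
10 ÷ 16 = 0 remainder 10 (A)
Reading remainders bottom-up:
= 0xAA8E


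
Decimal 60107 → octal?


Divide by 8 repeatedly:
60107 ÷ 8 = 7513 remainder 3
7513 ÷ 8 = 939 remainder 1
939 ÷ 8 = 117 remainder 3
117 ÷ 8 = 14 remainder 5
14 ÷ 8 = 1 remainder 6
1 ÷ 8 = 0 remainder 1
Reading remainders bottom-up:
= 0o165313


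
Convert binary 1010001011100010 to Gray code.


Binary: 1010001011100010
Gray code: G = B XOR (B >> 1)
B >> 1 = 0101000101110001
1010001011100010 XOR 0101000101110001:
  1 XOR 0 = 1
  0 XOR 1 = 1
  1 XOR 0 = 1
  0 XOR 1 = 1
  0 XOR 0 = 0
  0 XOR 0 = 0
  1 XOR 0 = 1
  0 XOR 1 = 1
  1 XOR 0 = 1
  1 XOR 1 = 0
  1 XOR 1 = 0
  0 XOR 1 = 1
  0 XOR 0 = 0
  0 XOR 0 = 0
  1 XOR 0 = 1
  0 XOR 1 = 1
= 1111001110010011


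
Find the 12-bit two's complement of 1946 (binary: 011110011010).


Original: 011110011010
Step 1 - Invert all bits: 100001100101
Step 2 - Add 1: 100001100101 + 1
= 100001100110 (represents -1946)


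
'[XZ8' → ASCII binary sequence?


String: '[XZ8'  (4 characters)
Per-character ASCII lookup:
  '[': special character: '[' = 91 → 1011011
  'X': uppercase starts at 65: 'X' = 65 + 23 = 88 → 1011000
  'Z': uppercase starts at 65: 'Z' = 65 + 25 = 90 → 1011010
  '8': digits start at 48: '8' = 48 + 8 = 56 → 111000
= 1011011 1011000 1011010 111000


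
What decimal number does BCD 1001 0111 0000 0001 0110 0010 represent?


Each 4-bit group → digit:
  1001 → 9
  0111 → 7
  0000 → 0
  0001 → 1
  0110 → 6
  0010 → 2
= 970162


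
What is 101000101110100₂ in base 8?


Group into 3-bit groups: 101000101110100
  101 = 5
  000 = 0
  101 = 5
  110 = 6
  100 = 4
= 0o50564


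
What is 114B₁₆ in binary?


Each hex digit → 4 binary bits:
  1 = 0001
  1 = 0001
  4 = 0100
  B = 1011
Concatenate: 0001 0001 0100 1011
= 0001000101001011


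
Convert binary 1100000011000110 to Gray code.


Binary: 1100000011000110
Gray code: G = B XOR (B >> 1)
B >> 1 = 0110000001100011
1100000011000110 XOR 0110000001100011:
  1 XOR 0 = 1
  1 XOR 1 = 0
  0 XOR 1 = 1
  0 XOR 0 = 0
  0 XOR 0 = 0
  0 XOR 0 = 0
  0 XOR 0 = 0
  0 XOR 0 = 0
  1 XOR 0 = 1
  1 XOR 1 = 0
  0 XOR 1 = 1
  0 XOR 0 = 0
  0 XOR 0 = 0
  1 XOR 0 = 1
  1 XOR 1 = 0
  0 XOR 1 = 1
= 1010000010100101


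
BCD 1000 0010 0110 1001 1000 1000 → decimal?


Each 4-bit group → digit:
  1000 → 8
  0010 → 2
  0110 → 6
  1001 → 9
  1000 → 8
  1000 → 8
= 826988


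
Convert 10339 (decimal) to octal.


Divide by 8 repeatedly:
10339 ÷ 8 = 1292 remainder 3
1292 ÷ 8 = 161 remainder 4
161 ÷ 8 = 20 remainder 1
20 ÷ 8 = 2 remainder 4
2 ÷ 8 = 0 remainder 2
Reading remainders bottom-up:
= 0o24143


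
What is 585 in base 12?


Divide by 12 repeatedly:
585 ÷ 12 = 48 remainder 9
48 ÷ 12 = 4 remainder 0
4 ÷ 12 = 0 remainder 4
Reading remainders bottom-up:
= 409


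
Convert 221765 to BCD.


Each digit → 4-bit binary:
  2 → 0010
  2 → 0010
  1 → 0001
  7 → 0111
  6 → 0110
  5 → 0101
= 0010 0010 0001 0111 0110 0101


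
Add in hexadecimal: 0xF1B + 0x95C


Align and add column by column (LSB to MSB, each column mod 16 with carry):
  0F1B
+ 095C
  ----
  col 0: B(11) + C(12) + 0 (carry in) = 23 → 7(7), carry out 1
  col 1: 1(1) + 5(5) + 1 (carry in) = 7 → 7(7), carry out 0
  col 2: F(15) + 9(9) + 0 (carry in) = 24 → 8(8), carry out 1
  col 3: 0(0) + 0(0) + 1 (carry in) = 1 → 1(1), carry out 0
Reading digits MSB→LSB: 1877
Strip leading zeros: 1877
= 0x1877


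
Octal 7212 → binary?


Each octal digit → 3 binary bits:
  7 = 111
  2 = 010
  1 = 001
  2 = 010
Concatenate: 111 010 001 010
= 111010001010


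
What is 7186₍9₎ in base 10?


Positional values (base 9):
  6 × 9^0 = 6 × 1 = 6
  8 × 9^1 = 8 × 9 = 72
  1 × 9^2 = 1 × 81 = 81
  7 × 9^3 = 7 × 729 = 5103
Sum = 6 + 72 + 81 + 5103
= 5262


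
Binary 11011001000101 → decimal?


Positional values:
Bit 0: 1 × 2^0 = 1
Bit 2: 1 × 2^2 = 4
Bit 6: 1 × 2^6 = 64
Bit 9: 1 × 2^9 = 512
Bit 10: 1 × 2^10 = 1024
Bit 12: 1 × 2^12 = 4096
Bit 13: 1 × 2^13 = 8192
Sum = 1 + 4 + 64 + 512 + 1024 + 4096 + 8192
= 13893


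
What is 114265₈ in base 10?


Positional values:
Position 0: 5 × 8^0 = 5
Position 1: 6 × 8^1 = 48
Position 2: 2 × 8^2 = 128
Position 3: 4 × 8^3 = 2048
Position 4: 1 × 8^4 = 4096
Position 5: 1 × 8^5 = 32768
Sum = 5 + 48 + 128 + 2048 + 4096 + 32768
= 39093


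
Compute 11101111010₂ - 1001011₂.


Align and subtract column by column (LSB to MSB, borrowing when needed):
  11101111010
- 00001001011
  -----------
  col 0: (0 - 0 borrow-in) - 1 → borrow from next column: (0+2) - 1 = 1, borrow out 1
  col 1: (1 - 1 borrow-in) - 1 → borrow from next column: (0+2) - 1 = 1, borrow out 1
  col 2: (0 - 1 borrow-in) - 0 → borrow from next column: (-1+2) - 0 = 1, borrow out 1
  col 3: (1 - 1 borrow-in) - 1 → borrow from next column: (0+2) - 1 = 1, borrow out 1
  col 4: (1 - 1 borrow-in) - 0 → 0 - 0 = 0, borrow out 0
  col 5: (1 - 0 borrow-in) - 0 → 1 - 0 = 1, borrow out 0
  col 6: (1 - 0 borrow-in) - 1 → 1 - 1 = 0, borrow out 0
  col 7: (0 - 0 borrow-in) - 0 → 0 - 0 = 0, borrow out 0
  col 8: (1 - 0 borrow-in) - 0 → 1 - 0 = 1, borrow out 0
  col 9: (1 - 0 borrow-in) - 0 → 1 - 0 = 1, borrow out 0
  col 10: (1 - 0 borrow-in) - 0 → 1 - 0 = 1, borrow out 0
Reading bits MSB→LSB: 11100101111
Strip leading zeros: 11100101111
= 11100101111


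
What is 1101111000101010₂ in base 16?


Group into 4-bit nibbles: 1101111000101010
  1101 = D
  1110 = E
  0010 = 2
  1010 = A
= 0xDE2A


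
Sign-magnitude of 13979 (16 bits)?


Sign bit: 0 (positive)
Magnitude: 13979 = 011011010011011
= 0011011010011011


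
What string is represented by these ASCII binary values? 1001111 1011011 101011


Codes (binary): 1001111 1011011 101011
Per-code ASCII lookup:
  1001111 = 79  (range 65-90: uppercase, 79 - 65 = 14) → 'O'
  1011011 = 91  (special character) → '['
  101011 = 43  (special character) → '+'
= 'O[+'


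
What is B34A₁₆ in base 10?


Positional values:
Position 0: A × 16^0 = 10 × 1 = 10
Position 1: 4 × 16^1 = 4 × 16 = 64
Position 2: 3 × 16^2 = 3 × 256 = 768
Position 3: B × 16^3 = 11 × 4096 = 45056
Sum = 10 + 64 + 768 + 45056
= 45898


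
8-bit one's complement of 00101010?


Original: 00101010
Invert all bits:
  bit 0: 0 → 1
  bit 1: 0 → 1
  bit 2: 1 → 0
  bit 3: 0 → 1
  bit 4: 1 → 0
  bit 5: 0 → 1
  bit 6: 1 → 0
  bit 7: 0 → 1
= 11010101


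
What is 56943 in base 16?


Divide by 16 repeatedly:
56943 ÷ 16 = 3558 remainder 15 (F)
3558 ÷ 16 = 222 remainder 6 (6)
222 ÷ 16 = 13 remainder 14 (E)
13 ÷ 16 = 0 remainder 13 (D)
Reading remainders bottom-up:
= 0xDE6F


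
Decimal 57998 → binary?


Divide by 2 repeatedly:
57998 ÷ 2 = 28999 remainder 0
28999 ÷ 2 = 14499 remainder 1
14499 ÷ 2 = 7249 remainder 1
7249 ÷ 2 = 3624 remainder 1
3624 ÷ 2 = 1812 remainder 0
1812 ÷ 2 = 906 remainder 0
906 ÷ 2 = 453 remainder 0
453 ÷ 2 = 226 remainder 1
226 ÷ 2 = 113 remainder 0
113 ÷ 2 = 56 remainder 1
56 ÷ 2 = 28 remainder 0
28 ÷ 2 = 14 remainder 0
14 ÷ 2 = 7 remainder 0
7 ÷ 2 = 3 remainder 1
3 ÷ 2 = 1 remainder 1
1 ÷ 2 = 0 remainder 1
Reading remainders bottom-up:
= 1110001010001110


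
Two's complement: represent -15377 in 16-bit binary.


Original: 0011110000010001
Step 1 - Invert all bits: 1100001111101110
Step 2 - Add 1: 1100001111101110 + 1
= 1100001111101111 (represents -15377)


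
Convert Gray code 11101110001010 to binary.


Gray code: 11101110001010
MSB stays the same: 1
Each subsequent bit = prev_binary XOR current_gray:
  B[1] = 1 XOR 1 = 0
  B[2] = 0 XOR 1 = 1
  B[3] = 1 XOR 0 = 1
  B[4] = 1 XOR 1 = 0
  B[5] = 0 XOR 1 = 1
  B[6] = 1 XOR 1 = 0
  B[7] = 0 XOR 0 = 0
  B[8] = 0 XOR 0 = 0
  B[9] = 0 XOR 0 = 0
  B[10] = 0 XOR 1 = 1
  B[11] = 1 XOR 0 = 1
  B[12] = 1 XOR 1 = 0
  B[13] = 0 XOR 0 = 0
= 10110100001100 (11532 decimal)


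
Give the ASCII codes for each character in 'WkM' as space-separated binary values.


String: 'WkM'  (3 characters)
Per-character ASCII lookup:
  'W': uppercase starts at 65: 'W' = 65 + 22 = 87 → 1010111
  'k': lowercase starts at 97: 'k' = 97 + 10 = 107 → 1101011
  'M': uppercase starts at 65: 'M' = 65 + 12 = 77 → 1001101
= 1010111 1101011 1001101


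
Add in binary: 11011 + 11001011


Align and add column by column (LSB to MSB, carry propagating):
  000011011
+ 011001011
  ---------
  col 0: 1 + 1 + 0 (carry in) = 2 → bit 0, carry out 1
  col 1: 1 + 1 + 1 (carry in) = 3 → bit 1, carry out 1
  col 2: 0 + 0 + 1 (carry in) = 1 → bit 1, carry out 0
  col 3: 1 + 1 + 0 (carry in) = 2 → bit 0, carry out 1
  col 4: 1 + 0 + 1 (carry in) = 2 → bit 0, carry out 1
  col 5: 0 + 0 + 1 (carry in) = 1 → bit 1, carry out 0
  col 6: 0 + 1 + 0 (carry in) = 1 → bit 1, carry out 0
  col 7: 0 + 1 + 0 (carry in) = 1 → bit 1, carry out 0
  col 8: 0 + 0 + 0 (carry in) = 0 → bit 0, carry out 0
Reading bits MSB→LSB: 011100110
Strip leading zeros: 11100110
= 11100110


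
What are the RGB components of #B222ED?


Hex: #B222ED
R = B2₁₆ = 178
G = 22₁₆ = 34
B = ED₁₆ = 237
= RGB(178, 34, 237)


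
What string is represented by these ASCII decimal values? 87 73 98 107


Codes (decimal): 87 73 98 107
Per-code ASCII lookup:
  87  (range 65-90: uppercase, 87 - 65 = 22) → 'W'
  73  (range 65-90: uppercase, 73 - 65 = 8) → 'I'
  98  (range 97-122: lowercase, 98 - 97 = 1) → 'b'
  107  (range 97-122: lowercase, 107 - 97 = 10) → 'k'
= 'WIbk'


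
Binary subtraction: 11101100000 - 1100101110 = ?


Align and subtract column by column (LSB to MSB, borrowing when needed):
  11101100000
- 01100101110
  -----------
  col 0: (0 - 0 borrow-in) - 0 → 0 - 0 = 0, borrow out 0
  col 1: (0 - 0 borrow-in) - 1 → borrow from next column: (0+2) - 1 = 1, borrow out 1
  col 2: (0 - 1 borrow-in) - 1 → borrow from next column: (-1+2) - 1 = 0, borrow out 1
  col 3: (0 - 1 borrow-in) - 1 → borrow from next column: (-1+2) - 1 = 0, borrow out 1
  col 4: (0 - 1 borrow-in) - 0 → borrow from next column: (-1+2) - 0 = 1, borrow out 1
  col 5: (1 - 1 borrow-in) - 1 → borrow from next column: (0+2) - 1 = 1, borrow out 1
  col 6: (1 - 1 borrow-in) - 0 → 0 - 0 = 0, borrow out 0
  col 7: (0 - 0 borrow-in) - 0 → 0 - 0 = 0, borrow out 0
  col 8: (1 - 0 borrow-in) - 1 → 1 - 1 = 0, borrow out 0
  col 9: (1 - 0 borrow-in) - 1 → 1 - 1 = 0, borrow out 0
  col 10: (1 - 0 borrow-in) - 0 → 1 - 0 = 1, borrow out 0
Reading bits MSB→LSB: 10000110010
Strip leading zeros: 10000110010
= 10000110010


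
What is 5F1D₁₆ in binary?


Each hex digit → 4 binary bits:
  5 = 0101
  F = 1111
  1 = 0001
  D = 1101
Concatenate: 0101 1111 0001 1101
= 0101111100011101


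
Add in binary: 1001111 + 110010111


Align and add column by column (LSB to MSB, carry propagating):
  0001001111
+ 0110010111
  ----------
  col 0: 1 + 1 + 0 (carry in) = 2 → bit 0, carry out 1
  col 1: 1 + 1 + 1 (carry in) = 3 → bit 1, carry out 1
  col 2: 1 + 1 + 1 (carry in) = 3 → bit 1, carry out 1
  col 3: 1 + 0 + 1 (carry in) = 2 → bit 0, carry out 1
  col 4: 0 + 1 + 1 (carry in) = 2 → bit 0, carry out 1
  col 5: 0 + 0 + 1 (carry in) = 1 → bit 1, carry out 0
  col 6: 1 + 0 + 0 (carry in) = 1 → bit 1, carry out 0
  col 7: 0 + 1 + 0 (carry in) = 1 → bit 1, carry out 0
  col 8: 0 + 1 + 0 (carry in) = 1 → bit 1, carry out 0
  col 9: 0 + 0 + 0 (carry in) = 0 → bit 0, carry out 0
Reading bits MSB→LSB: 0111100110
Strip leading zeros: 111100110
= 111100110


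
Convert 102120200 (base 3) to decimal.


Positional values (base 3):
  0 × 3^0 = 0 × 1 = 0
  0 × 3^1 = 0 × 3 = 0
  2 × 3^2 = 2 × 9 = 18
  0 × 3^3 = 0 × 27 = 0
  2 × 3^4 = 2 × 81 = 162
  1 × 3^5 = 1 × 243 = 243
  2 × 3^6 = 2 × 729 = 1458
  0 × 3^7 = 0 × 2187 = 0
  1 × 3^8 = 1 × 6561 = 6561
Sum = 0 + 0 + 18 + 0 + 162 + 243 + 1458 + 0 + 6561
= 8442


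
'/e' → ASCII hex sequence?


String: '/e'  (2 characters)
Per-character ASCII lookup:
  '/': special character: '/' = 47 → 0x2F
  'e': lowercase starts at 97: 'e' = 97 + 4 = 101 → 0x65
= 0x2F 0x65


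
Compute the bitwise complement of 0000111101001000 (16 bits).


Original: 0000111101001000
Invert all bits:
  bit 0: 0 → 1
  bit 1: 0 → 1
  bit 2: 0 → 1
  bit 3: 0 → 1
  bit 4: 1 → 0
  bit 5: 1 → 0
  bit 6: 1 → 0
  bit 7: 1 → 0
  bit 8: 0 → 1
  bit 9: 1 → 0
  bit 10: 0 → 1
  bit 11: 0 → 1
  bit 12: 1 → 0
  bit 13: 0 → 1
  bit 14: 0 → 1
  bit 15: 0 → 1
= 1111000010110111


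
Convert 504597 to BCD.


Each digit → 4-bit binary:
  5 → 0101
  0 → 0000
  4 → 0100
  5 → 0101
  9 → 1001
  7 → 0111
= 0101 0000 0100 0101 1001 0111


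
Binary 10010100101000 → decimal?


Positional values:
Bit 3: 1 × 2^3 = 8
Bit 5: 1 × 2^5 = 32
Bit 8: 1 × 2^8 = 256
Bit 10: 1 × 2^10 = 1024
Bit 13: 1 × 2^13 = 8192
Sum = 8 + 32 + 256 + 1024 + 8192
= 9512


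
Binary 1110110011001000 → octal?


Group into 3-bit groups: 001110110011001000
  001 = 1
  110 = 6
  110 = 6
  011 = 3
  001 = 1
  000 = 0
= 0o166310


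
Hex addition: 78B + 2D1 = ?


Align and add column by column (LSB to MSB, each column mod 16 with carry):
  078B
+ 02D1
  ----
  col 0: B(11) + 1(1) + 0 (carry in) = 12 → C(12), carry out 0
  col 1: 8(8) + D(13) + 0 (carry in) = 21 → 5(5), carry out 1
  col 2: 7(7) + 2(2) + 1 (carry in) = 10 → A(10), carry out 0
  col 3: 0(0) + 0(0) + 0 (carry in) = 0 → 0(0), carry out 0
Reading digits MSB→LSB: 0A5C
Strip leading zeros: A5C
= 0xA5C


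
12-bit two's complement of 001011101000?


Original: 001011101000
Step 1 - Invert all bits: 110100010111
Step 2 - Add 1: 110100010111 + 1
= 110100011000 (represents -744)


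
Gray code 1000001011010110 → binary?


Gray code: 1000001011010110
MSB stays the same: 1
Each subsequent bit = prev_binary XOR current_gray:
  B[1] = 1 XOR 0 = 1
  B[2] = 1 XOR 0 = 1
  B[3] = 1 XOR 0 = 1
  B[4] = 1 XOR 0 = 1
  B[5] = 1 XOR 0 = 1
  B[6] = 1 XOR 1 = 0
  B[7] = 0 XOR 0 = 0
  B[8] = 0 XOR 1 = 1
  B[9] = 1 XOR 1 = 0
  B[10] = 0 XOR 0 = 0
  B[11] = 0 XOR 1 = 1
  B[12] = 1 XOR 0 = 1
  B[13] = 1 XOR 1 = 0
  B[14] = 0 XOR 1 = 1
  B[15] = 1 XOR 0 = 1
= 1111110010011011 (64667 decimal)


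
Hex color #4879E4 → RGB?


Hex: #4879E4
R = 48₁₆ = 72
G = 79₁₆ = 121
B = E4₁₆ = 228
= RGB(72, 121, 228)


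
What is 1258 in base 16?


Divide by 16 repeatedly:
1258 ÷ 16 = 78 remainder 10 (A)
78 ÷ 16 = 4 remainder 14 (E)
4 ÷ 16 = 0 remainder 4 (4)
Reading remainders bottom-up:
= 0x4EA


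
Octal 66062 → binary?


Each octal digit → 3 binary bits:
  6 = 110
  6 = 110
  0 = 000
  6 = 110
  2 = 010
Concatenate: 110 110 000 110 010
= 110110000110010


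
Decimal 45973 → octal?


Divide by 8 repeatedly:
45973 ÷ 8 = 5746 remainder 5
5746 ÷ 8 = 718 remainder 2
718 ÷ 8 = 89 remainder 6
89 ÷ 8 = 11 remainder 1
11 ÷ 8 = 1 remainder 3
1 ÷ 8 = 0 remainder 1
Reading remainders bottom-up:
= 0o131625


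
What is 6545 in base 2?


Divide by 2 repeatedly:
6545 ÷ 2 = 3272 remainder 1
3272 ÷ 2 = 1636 remainder 0
1636 ÷ 2 = 818 remainder 0
818 ÷ 2 = 409 remainder 0
409 ÷ 2 = 204 remainder 1
204 ÷ 2 = 102 remainder 0
102 ÷ 2 = 51 remainder 0
51 ÷ 2 = 25 remainder 1
25 ÷ 2 = 12 remainder 1
12 ÷ 2 = 6 remainder 0
6 ÷ 2 = 3 remainder 0
3 ÷ 2 = 1 remainder 1
1 ÷ 2 = 0 remainder 1
Reading remainders bottom-up:
= 1100110010001


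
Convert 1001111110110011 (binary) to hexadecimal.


Group into 4-bit nibbles: 1001111110110011
  1001 = 9
  1111 = F
  1011 = B
  0011 = 3
= 0x9FB3


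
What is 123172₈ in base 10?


Positional values:
Position 0: 2 × 8^0 = 2
Position 1: 7 × 8^1 = 56
Position 2: 1 × 8^2 = 64
Position 3: 3 × 8^3 = 1536
Position 4: 2 × 8^4 = 8192
Position 5: 1 × 8^5 = 32768
Sum = 2 + 56 + 64 + 1536 + 8192 + 32768
= 42618


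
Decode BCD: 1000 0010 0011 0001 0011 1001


Each 4-bit group → digit:
  1000 → 8
  0010 → 2
  0011 → 3
  0001 → 1
  0011 → 3
  1001 → 9
= 823139


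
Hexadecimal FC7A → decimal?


Positional values:
Position 0: A × 16^0 = 10 × 1 = 10
Position 1: 7 × 16^1 = 7 × 16 = 112
Position 2: C × 16^2 = 12 × 256 = 3072
Position 3: F × 16^3 = 15 × 4096 = 61440
Sum = 10 + 112 + 3072 + 61440
= 64634


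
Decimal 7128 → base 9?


Divide by 9 repeatedly:
7128 ÷ 9 = 792 remainder 0
792 ÷ 9 = 88 remainder 0
88 ÷ 9 = 9 remainder 7
9 ÷ 9 = 1 remainder 0
1 ÷ 9 = 0 remainder 1
Reading remainders bottom-up:
= 10700


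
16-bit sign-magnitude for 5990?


Sign bit: 0 (positive)
Magnitude: 5990 = 001011101100110
= 0001011101100110


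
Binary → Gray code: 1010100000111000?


Binary: 1010100000111000
Gray code: G = B XOR (B >> 1)
B >> 1 = 0101010000011100
1010100000111000 XOR 0101010000011100:
  1 XOR 0 = 1
  0 XOR 1 = 1
  1 XOR 0 = 1
  0 XOR 1 = 1
  1 XOR 0 = 1
  0 XOR 1 = 1
  0 XOR 0 = 0
  0 XOR 0 = 0
  0 XOR 0 = 0
  0 XOR 0 = 0
  1 XOR 0 = 1
  1 XOR 1 = 0
  1 XOR 1 = 0
  0 XOR 1 = 1
  0 XOR 0 = 0
  0 XOR 0 = 0
= 1111110000100100
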